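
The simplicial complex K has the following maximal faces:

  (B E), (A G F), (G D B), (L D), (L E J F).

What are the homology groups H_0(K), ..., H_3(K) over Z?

H_0 = Z,  H_1 = Z^2,  H_2 = 0,  H_3 = 0.

Fix the vertex order A < B < D < E < F < G < J < L and write every simplex with vertices in increasing order. Then dim K = 3 and the simplices of K are:

  0-simplices (8): A, B, D, E, F, G, J, L
  1-simplices (14): AF, AG, BD, BE, BG, DG, DL, EF, EJ, EL, FG, FJ, FL, JL
  2-simplices (6): AFG, BDG, EFJ, EFL, EJL, FJL
  3-simplices (1): EFJL

Hence C_0 ≅ Z^8, C_1 ≅ Z^14, C_2 ≅ Z^6, C_3 ≅ Z^1.

The boundary map ∂_1: C_1 → C_0 is given by ∂[p,q] = [q] − [p]. For instance
  ∂EJ = J − E.
As a 8×14 matrix over Z this has rank 7, with invariant factors (1,1,1,1,1,1,1).

The boundary map ∂_2: C_2 → C_1 sends each 2-simplex [p,q,r] to [q,r] − [p,r] + [p,q]. For instance
  ∂AFG = FG − AG + AF,
  ∂EJL = JL − EL + EJ.
As a 14×6 matrix over Z this has rank 5, with invariant factors (1,1,1,1,1).

The boundary map ∂_3: C_3 → C_2 sends each 3-simplex σ to the alternating sum Σ_i (−1)^i (σ with its i-th vertex removed). For instance
  ∂EFJL = FJL − EJL + EFL − EFJ.
This gives a 6×1 integer matrix of rank 1; reducing to Smith normal form yields diagonal entries (1).

Computing H_k = (kernel of ∂_k) / (image of ∂_{k+1}):

  H_0: rank C_0 − rank ∂_1 = 8 − 7 = 1, and the invariant factors of ∂_1 are all 1, so H_0 ≅ Z.
  H_1: rank ker ∂_1 − rank ∂_2 = (14 − 7) − 5 = 2, and the invariant factors of ∂_2 are all 1, so H_1 ≅ Z^2.
  H_2: rank ker ∂_2 − rank ∂_3 = (6 − 5) − 1 = 0, and the invariant factors of ∂_3 are all 1, so H_2 ≅ 0.
  H_3: rank ker ∂_3 − rank ∂_4 = (1 − 1) − 0 = 0, and there is no ∂_4, so H_3 ≅ 0.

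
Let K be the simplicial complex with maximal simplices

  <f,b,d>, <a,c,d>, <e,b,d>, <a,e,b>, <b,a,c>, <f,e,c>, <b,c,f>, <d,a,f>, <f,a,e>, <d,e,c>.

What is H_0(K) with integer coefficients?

Take the total order a < b < c < d < e < f on the vertex set. Then K (dimension 2) consists of the simplices:

  0-simplices (6): a, b, c, d, e, f
  1-simplices (15): ab, ac, ad, ae, af, bc, bd, be, bf, cd, ce, cf, de, df, ef
  2-simplices (10): abc, abe, acd, adf, aef, bcf, bde, bdf, cde, cef

Hence C_0 ≅ Z^6, C_1 ≅ Z^15, C_2 ≅ Z^10.

Boundary ∂_1: C_1 → C_0 is given by ∂[p,q] = [q] − [p]. For instance
  ∂bf = f − b.
The 6×15 boundary matrix has rank 5 and Smith normal form diag(1,1,1,1,1).

Boundary ∂_2: C_2 → C_1 sends each 2-simplex [p,q,r] to [q,r] − [p,r] + [p,q]. For instance
  ∂aef = ef − af + ae,
  ∂cde = de − ce + cd.
This gives a 15×10 integer matrix of rank 10; reducing to Smith normal form yields diagonal entries (1,1,1,1,1,1,1,1,1,2).

Reading off H_k = ker ∂_k / im ∂_{k+1}:

  H_0: rank C_0 − rank ∂_1 = 6 − 5 = 1, and the invariant factors of ∂_1 are all 1, so H_0 ≅ Z.

H_0 = Z.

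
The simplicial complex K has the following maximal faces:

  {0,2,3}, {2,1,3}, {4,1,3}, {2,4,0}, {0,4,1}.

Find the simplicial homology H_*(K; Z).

We work with the vertex ordering 0 < 1 < 2 < 3 < 4. The simplices of K, each written with vertices in increasing order, are:

  0-simplices (5): [0], [1], [2], [3], [4]
  1-simplices (10): [0,1], [0,2], [0,3], [0,4], [1,2], [1,3], [1,4], [2,3], [2,4], [3,4]
  2-simplices (5): [0,1,4], [0,2,3], [0,2,4], [1,2,3], [1,3,4]

so the chain groups are C_0 ≅ Z^5, C_1 ≅ Z^10, C_2 ≅ Z^5.

The boundary map ∂_1: C_1 → C_0 sends each edge [p,q] (with p < q) to q − p.
The resulting 5×10 matrix has rank 4, and its Smith normal form has invariant factors (1,1,1,1).

Boundary ∂_2: C_2 → C_1 maps a triangle to the signed sum of its edges. For instance
  ∂[0,1,4] = [1,4] − [0,4] + [0,1],
  ∂[0,2,3] = [2,3] − [0,3] + [0,2].
The resulting 10×5 matrix has rank 5, and its Smith normal form has invariant factors (1,1,1,1,1).

Now H_k = ker ∂_k / im ∂_{k+1}, so:

  H_0: rank C_0 − rank ∂_1 = 5 − 4 = 1, and the invariant factors of ∂_1 are all 1, so H_0 = Z.
  H_1: rank ker ∂_1 − rank ∂_2 = (10 − 4) − 5 = 1, and the invariant factors of ∂_2 are all 1, so H_1 = Z.
  H_2: rank ker ∂_2 − rank ∂_3 = (5 − 5) − 0 = 0, and there is no ∂_3, so H_2 = 0.

As a check, the Euler characteristic is 5 − 10 + 5 = 0, which agrees with 1 − 1 + 0 = 0.

H_0 ≅ Z,  H_1 ≅ Z,  H_2 = 0.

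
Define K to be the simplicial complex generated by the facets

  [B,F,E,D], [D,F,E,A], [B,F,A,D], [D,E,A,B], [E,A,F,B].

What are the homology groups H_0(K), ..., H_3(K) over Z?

H_0 ≅ Z,  H_1 = 0,  H_2 = 0,  H_3 ≅ Z.

We work with the vertex ordering A < B < D < E < F. The simplices of K, each written with vertices in increasing order, are:

  0-simplices (5): A, B, D, E, F
  1-simplices (10): AB, AD, AE, AF, BD, BE, BF, DE, DF, EF
  2-simplices (10): ABD, ABE, ABF, ADE, ADF, AEF, BDE, BDF, BEF, DEF
  3-simplices (5): ABDE, ABDF, ABEF, ADEF, BDEF

so the chain groups are C_0 ≅ Z^5, C_1 ≅ Z^10, C_2 ≅ Z^10, C_3 ≅ Z^5.

∂_1: C_1 → C_0 maps an edge to its endpoints' difference, ∂[p,q] = q − p. For instance
  ∂AD = D − A.
This gives a 5×10 integer matrix of rank 4; reducing to Smith normal form yields diagonal entries (1,1,1,1).

Boundary ∂_2: C_2 → C_1 maps a triangle to the signed sum of its edges. For instance
  ∂ABD = BD − AD + AB,
  ∂AEF = EF − AF + AE.
The resulting 10×10 matrix has rank 6, and its Smith normal form has invariant factors (1,1,1,1,1,1).

Boundary ∂_3: C_3 → C_2 sends each 3-simplex σ to the alternating sum Σ_i (−1)^i (σ with its i-th vertex removed). For instance
  ∂ABEF = BEF − AEF + ABF − ABE,
  ∂BDEF = DEF − BEF + BDF − BDE.
This gives a 10×5 integer matrix of rank 4; reducing to Smith normal form yields diagonal entries (1,1,1,1).

Reading off H_k = ker ∂_k / im ∂_{k+1}:

  H_0: rank C_0 − rank ∂_1 = 5 − 4 = 1, and the invariant factors of ∂_1 are all 1, so H_0 ≅ Z.
  H_1: rank ker ∂_1 − rank ∂_2 = (10 − 4) − 6 = 0, and the invariant factors of ∂_2 are all 1, so H_1 ≅ 0.
  H_2: rank ker ∂_2 − rank ∂_3 = (10 − 6) − 4 = 0, and the invariant factors of ∂_3 are all 1, so H_2 ≅ 0.
  H_3: rank ker ∂_3 − rank ∂_4 = (5 − 4) − 0 = 1, and there is no ∂_4, so H_3 ≅ Z.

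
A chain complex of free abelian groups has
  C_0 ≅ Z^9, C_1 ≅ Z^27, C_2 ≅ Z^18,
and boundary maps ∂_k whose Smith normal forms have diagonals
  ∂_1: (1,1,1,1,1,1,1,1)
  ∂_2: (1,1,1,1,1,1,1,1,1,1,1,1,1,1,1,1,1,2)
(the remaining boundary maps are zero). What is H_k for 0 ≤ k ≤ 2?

H_0: b_0 = 9 − 0 − 8 = 1; torsion from ∂_1 factors > 1: none. So H_0 = Z.
H_1: b_1 = 27 − 8 − 18 = 1; torsion from ∂_2 factors > 1: [2]. So H_1 = Z ⊕ Z/2.
H_2: b_2 = 18 − 18 − 0 = 0; torsion from ∂_3 factors > 1: none. So H_2 = 0.

H_0 = Z,  H_1 = Z ⊕ Z/2,  H_2 = 0.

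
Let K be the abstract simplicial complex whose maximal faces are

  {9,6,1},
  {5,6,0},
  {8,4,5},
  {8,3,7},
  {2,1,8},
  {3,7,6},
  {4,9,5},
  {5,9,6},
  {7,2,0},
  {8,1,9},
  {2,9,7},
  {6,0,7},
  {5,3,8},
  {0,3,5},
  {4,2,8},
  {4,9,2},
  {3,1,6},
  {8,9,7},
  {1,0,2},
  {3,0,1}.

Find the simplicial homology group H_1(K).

H_1 = Z ⊕ Z/2.

Fix the vertex order 0 < 1 < 2 < 3 < 4 < 5 < 6 < 7 < 8 < 9 and write every simplex with vertices in increasing order. Then dim K = 2 and the simplices of K are:

  0-simplices (10): [0], [1], [2], [3], [4], [5], [6], [7], [8], [9]
  1-simplices (30): (30 of them)
  2-simplices (20): (20 of them)

so the chain groups are C_0 ≅ Z^10, C_1 ≅ Z^30, C_2 ≅ Z^20.

Boundary ∂_1: C_1 → C_0 sends each edge [p,q] (with p < q) to q − p.
As a 10×30 matrix over Z this has rank 9, with invariant factors (1,1,1,1,1,1,1,1,1).

∂_2: C_2 → C_1 sends each 2-simplex [p,q,r] to [q,r] − [p,r] + [p,q]. For instance
  ∂[0,1,2] = [1,2] − [0,2] + [0,1],
  ∂[4,5,9] = [5,9] − [4,9] + [4,5].
The resulting 30×20 matrix has rank 20, and its Smith normal form has invariant factors (1,1,1,1,1,1,1,1,1,1,1,1,1,1,1,1,1,1,1,2).

Reading off H_k = ker ∂_k / im ∂_{k+1}:

  H_1: rank ker ∂_1 − rank ∂_2 = (30 − 9) − 20 = 1, and ∂_2 has invariant factor 2 > 1, so H_1 = Z ⊕ Z/2.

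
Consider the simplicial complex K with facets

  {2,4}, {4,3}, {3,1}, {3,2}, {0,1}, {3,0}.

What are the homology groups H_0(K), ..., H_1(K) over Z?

H_0 = Z,  H_1 = Z^2.

Take the total order 0 < 1 < 2 < 3 < 4 on the vertex set. Then K (dimension 1) consists of the simplices:

  0-simplices (5): [0], [1], [2], [3], [4]
  1-simplices (6): [0,1], [0,3], [1,3], [2,3], [2,4], [3,4]

giving chain groups C_0 ≅ Z^5, C_1 ≅ Z^6.

Boundary ∂_1: C_1 → C_0 sends each edge [p,q] (with p < q) to q − p. For instance
  ∂[0,3] = [3] − [0].
The 5×6 boundary matrix has rank 4 and Smith normal form diag(1,1,1,1).

Reading off H_k = ker ∂_k / im ∂_{k+1}:

  H_0: rank C_0 − rank ∂_1 = 5 − 4 = 1, and the invariant factors of ∂_1 are all 1, so H_0 = Z.
  H_1: rank ker ∂_1 − rank ∂_2 = (6 − 4) − 0 = 2, and there is no ∂_2, so H_1 = Z^2.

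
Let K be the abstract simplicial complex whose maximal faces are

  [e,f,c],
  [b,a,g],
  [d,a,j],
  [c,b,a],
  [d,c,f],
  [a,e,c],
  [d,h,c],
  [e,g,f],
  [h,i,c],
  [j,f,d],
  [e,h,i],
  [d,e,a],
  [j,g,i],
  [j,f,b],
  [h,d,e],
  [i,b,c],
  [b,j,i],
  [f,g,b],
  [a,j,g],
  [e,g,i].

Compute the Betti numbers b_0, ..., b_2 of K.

b_0 = 1, b_1 = 1, b_2 = 0.

K has 10 vertices, 30 edges, 20 triangles.
rank ∂_0 = 0, rank ∂_1 = 9 ⇒ b_0 = 10 − 0 − 9 = 1; all invariant factors of ∂_1 are 1 so no torsion. So H_0 = Z.
rank ∂_1 = 9, rank ∂_2 = 20 ⇒ b_1 = 30 − 9 − 20 = 1; ∂_2 has invariant factor(s) [2] giving torsion. So H_1 = Z × Z/2.
rank ∂_2 = 20, rank ∂_3 = 0 ⇒ b_2 = 20 − 20 − 0 = 0. So H_2 = 0.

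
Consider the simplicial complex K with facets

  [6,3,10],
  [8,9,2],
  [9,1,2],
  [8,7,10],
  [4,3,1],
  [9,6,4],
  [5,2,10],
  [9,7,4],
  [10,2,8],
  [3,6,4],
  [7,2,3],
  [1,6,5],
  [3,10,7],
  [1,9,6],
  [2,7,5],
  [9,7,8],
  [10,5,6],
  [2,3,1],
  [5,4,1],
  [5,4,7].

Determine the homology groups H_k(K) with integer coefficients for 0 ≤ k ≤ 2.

H_0 = Z,  H_1 = Z ⊕ Z_2,  H_2 = 0.

Order the vertices as 1 < 2 < 3 < 4 < 5 < 6 < 7 < 8 < 9 < 10. Listing each simplex with vertices in this order, K has dimension 2 with simplices:

  0-simplices (10): [1], [2], [3], [4], [5], [6], [7], [8], [9], [10]
  1-simplices (30): (30 of them)
  2-simplices (20): (20 of them)

so the chain groups are C_0 ≅ Z^10, C_1 ≅ Z^30, C_2 ≅ Z^20.

The boundary map ∂_1: C_1 → C_0 maps an edge to its endpoints' difference, ∂[p,q] = q − p.
The 10×30 boundary matrix has rank 9 and Smith normal form diag(1,1,1,1,1,1,1,1,1).

Boundary ∂_2: C_2 → C_1 maps a triangle to the signed sum of its edges. For instance
  ∂[1,4,5] = [4,5] − [1,5] + [1,4],
  ∂[2,8,9] = [8,9] − [2,9] + [2,8].
The 30×20 boundary matrix has rank 20 and Smith normal form diag(1,1,1,1,1,1,1,1,1,1,1,1,1,1,1,1,1,1,1,2).

Now H_k = ker ∂_k / im ∂_{k+1}, so:

  H_0: rank C_0 − rank ∂_1 = 10 − 9 = 1, and the invariant factors of ∂_1 are all 1, so H_0 ≅ Z.
  H_1: rank ker ∂_1 − rank ∂_2 = (30 − 9) − 20 = 1, and ∂_2 has invariant factor 2 > 1, so H_1 ≅ Z ⊕ Z_2.
  H_2: rank ker ∂_2 − rank ∂_3 = (20 − 20) − 0 = 0, and there is no ∂_3, so H_2 ≅ 0.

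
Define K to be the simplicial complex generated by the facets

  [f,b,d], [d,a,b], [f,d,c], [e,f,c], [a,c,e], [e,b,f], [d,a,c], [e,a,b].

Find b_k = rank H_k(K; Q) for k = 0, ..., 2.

b_0 = 1, b_1 = 0, b_2 = 1.

Fix the vertex order a < b < c < d < e < f and write every simplex with vertices in increasing order. Then dim K = 2 and the simplices of K are:

  0-simplices (6): a, b, c, d, e, f
  1-simplices (12): ab, ac, ad, ae, bd, be, bf, cd, ce, cf, df, ef
  2-simplices (8): abd, abe, acd, ace, bdf, bef, cdf, cef

giving chain groups C_0 ≅ Z^6, C_1 ≅ Z^12, C_2 ≅ Z^8.

∂_1: C_1 → C_0 sends each edge [p,q] (with p < q) to q − p. For instance
  ∂ae = e − a.
As a 6×12 matrix over Z this has rank 5, with invariant factors (1,1,1,1,1).

The boundary map ∂_2: C_2 → C_1 maps a triangle to the signed sum of its edges. For instance
  ∂cef = ef − cf + ce,
  ∂abe = be − ae + ab.
This gives a 12×8 integer matrix of rank 7; reducing to Smith normal form yields diagonal entries (1,1,1,1,1,1,1).

From H_k ≅ ker(∂_k) / im(∂_{k+1}) we obtain:

  H_0: rank C_0 − rank ∂_1 = 6 − 5 = 1, and the invariant factors of ∂_1 are all 1, so H_0 = Z.
  H_1: rank ker ∂_1 − rank ∂_2 = (12 − 5) − 7 = 0, and the invariant factors of ∂_2 are all 1, so H_1 = 0.
  H_2: rank ker ∂_2 − rank ∂_3 = (8 − 7) − 0 = 1, and there is no ∂_3, so H_2 = Z.

As a check, the Euler characteristic is 6 − 12 + 8 = 2, which agrees with 1 − 0 + 1 = 2.

Hence the Betti numbers are b_0 = 1, b_1 = 0, b_2 = 1.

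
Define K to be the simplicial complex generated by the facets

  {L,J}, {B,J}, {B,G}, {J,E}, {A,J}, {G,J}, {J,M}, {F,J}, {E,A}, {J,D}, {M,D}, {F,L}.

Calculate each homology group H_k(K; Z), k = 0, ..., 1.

H_0 = Z,  H_1 = Z^4.

Take the total order A < B < D < E < F < G < J < L < M on the vertex set. Then K (dimension 1) consists of the simplices:

  0-simplices (9): A, B, D, E, F, G, J, L, M
  1-simplices (12): AE, AJ, BG, BJ, DJ, DM, EJ, FJ, FL, GJ, JL, JM

giving chain groups C_0 ≅ Z^9, C_1 ≅ Z^12.

Boundary ∂_1: C_1 → C_0 maps an edge to its endpoints' difference, ∂[p,q] = q − p.
This gives a 9×12 integer matrix of rank 8; reducing to Smith normal form yields diagonal entries (1,1,1,1,1,1,1,1).

Reading off H_k = ker ∂_k / im ∂_{k+1}:

  H_0: rank C_0 − rank ∂_1 = 9 − 8 = 1, and the invariant factors of ∂_1 are all 1, so H_0 = Z.
  H_1: rank ker ∂_1 − rank ∂_2 = (12 − 8) − 0 = 4, and there is no ∂_2, so H_1 = Z^4.

As a check, the Euler characteristic is 9 − 12 = -3, which agrees with 1 − 4 = -3.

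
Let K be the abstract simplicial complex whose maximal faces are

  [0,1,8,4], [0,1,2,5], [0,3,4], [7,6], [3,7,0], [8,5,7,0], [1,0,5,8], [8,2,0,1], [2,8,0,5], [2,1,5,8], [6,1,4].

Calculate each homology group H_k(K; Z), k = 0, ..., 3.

H_0 = Z,  H_1 = Z,  H_2 = 0,  H_3 = Z.

Take the total order 0 < 1 < 2 < 3 < 4 < 5 < 6 < 7 < 8 on the vertex set. Then K (dimension 3) consists of the simplices:

  0-simplices (9): [0], [1], [2], [3], [4], [5], [6], [7], [8]
  1-simplices (22): [0,1], [0,2], [0,3], [0,4], [0,5], [0,7], [0,8], [1,2], [1,4], [1,5], [1,6], [1,8], [2,5], [2,8], [3,4], [3,7], [4,6], [4,8], [5,7], [5,8], [6,7], [7,8]
  2-simplices (19): (19 of them)
  3-simplices (7): [0,1,2,5], [0,1,2,8], [0,1,4,8], [0,1,5,8], [0,2,5,8], [0,5,7,8], [1,2,5,8]

Hence C_0 ≅ Z^9, C_1 ≅ Z^22, C_2 ≅ Z^19, C_3 ≅ Z^7.

The boundary map ∂_1: C_1 → C_0 maps an edge to its endpoints' difference, ∂[p,q] = q − p. For instance
  ∂[3,7] = [7] − [3].
The resulting 9×22 matrix has rank 8, and its Smith normal form has invariant factors (1,1,1,1,1,1,1,1).

The boundary map ∂_2: C_2 → C_1 acts by ∂[p,q,r] = [q,r] − [p,r] + [p,q]. For instance
  ∂[1,4,6] = [4,6] − [1,6] + [1,4],
  ∂[0,4,8] = [4,8] − [0,8] + [0,4].
The 22×19 boundary matrix has rank 13 and Smith normal form diag(1,1,1,1,1,1,1,1,1,1,1,1,1).

Boundary ∂_3: C_3 → C_2 sends each 3-simplex σ to the alternating sum Σ_i (−1)^i (σ with its i-th vertex removed). For instance
  ∂[0,1,2,8] = [1,2,8] − [0,2,8] + [0,1,8] − [0,1,2],
  ∂[0,2,5,8] = [2,5,8] − [0,5,8] + [0,2,8] − [0,2,5].
The 19×7 boundary matrix has rank 6 and Smith normal form diag(1,1,1,1,1,1).

From H_k ≅ ker(∂_k) / im(∂_{k+1}) we obtain:

  H_0: rank C_0 − rank ∂_1 = 9 − 8 = 1, and the invariant factors of ∂_1 are all 1, so H_0 = Z.
  H_1: rank ker ∂_1 − rank ∂_2 = (22 − 8) − 13 = 1, and the invariant factors of ∂_2 are all 1, so H_1 = Z.
  H_2: rank ker ∂_2 − rank ∂_3 = (19 − 13) − 6 = 0, and the invariant factors of ∂_3 are all 1, so H_2 = 0.
  H_3: rank ker ∂_3 − rank ∂_4 = (7 − 6) − 0 = 1, and there is no ∂_4, so H_3 = Z.

As a check, the Euler characteristic is 9 − 22 + 19 − 7 = -1, which agrees with 1 − 1 + 0 − 1 = -1.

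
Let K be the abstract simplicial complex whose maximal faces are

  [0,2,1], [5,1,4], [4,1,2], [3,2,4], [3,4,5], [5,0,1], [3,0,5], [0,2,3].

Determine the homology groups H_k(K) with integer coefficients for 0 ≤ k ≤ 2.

Order the vertices as 0 < 1 < 2 < 3 < 4 < 5. Listing each simplex with vertices in this order, K has dimension 2 with simplices:

  0-simplices (6): [0], [1], [2], [3], [4], [5]
  1-simplices (12): [0,1], [0,2], [0,3], [0,5], [1,2], [1,4], [1,5], [2,3], [2,4], [3,4], [3,5], [4,5]
  2-simplices (8): [0,1,2], [0,1,5], [0,2,3], [0,3,5], [1,2,4], [1,4,5], [2,3,4], [3,4,5]

Hence C_0 ≅ Z^6, C_1 ≅ Z^12, C_2 ≅ Z^8.

∂_1: C_1 → C_0 maps an edge to its endpoints' difference, ∂[p,q] = q − p. For instance
  ∂[0,2] = [2] − [0].
The 6×12 boundary matrix has rank 5 and Smith normal form diag(1,1,1,1,1).

∂_2: C_2 → C_1 sends each 2-simplex [p,q,r] to [q,r] − [p,r] + [p,q]. For instance
  ∂[3,4,5] = [4,5] − [3,5] + [3,4],
  ∂[0,1,2] = [1,2] − [0,2] + [0,1].
This gives a 12×8 integer matrix of rank 7; reducing to Smith normal form yields diagonal entries (1,1,1,1,1,1,1).

From H_k ≅ ker(∂_k) / im(∂_{k+1}) we obtain:

  H_0: rank C_0 − rank ∂_1 = 6 − 5 = 1, and the invariant factors of ∂_1 are all 1, so H_0 = Z.
  H_1: rank ker ∂_1 − rank ∂_2 = (12 − 5) − 7 = 0, and the invariant factors of ∂_2 are all 1, so H_1 = 0.
  H_2: rank ker ∂_2 − rank ∂_3 = (8 − 7) − 0 = 1, and there is no ∂_3, so H_2 = Z.

H_0 ≅ Z,  H_1 = 0,  H_2 ≅ Z.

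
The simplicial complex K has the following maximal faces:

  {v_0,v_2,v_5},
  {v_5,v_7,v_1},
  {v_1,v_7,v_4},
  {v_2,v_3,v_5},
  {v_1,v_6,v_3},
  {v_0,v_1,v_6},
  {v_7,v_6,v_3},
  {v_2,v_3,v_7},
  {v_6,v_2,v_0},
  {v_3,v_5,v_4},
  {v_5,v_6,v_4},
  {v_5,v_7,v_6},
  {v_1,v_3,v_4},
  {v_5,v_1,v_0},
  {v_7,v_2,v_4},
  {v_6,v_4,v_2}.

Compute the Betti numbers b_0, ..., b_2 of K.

Order the vertices as v_0 < v_1 < v_2 < v_3 < v_4 < v_5 < v_6 < v_7. Listing each simplex with vertices in this order, K has dimension 2 with simplices:

  0-simplices (8): [v_0], [v_1], [v_2], [v_3], [v_4], [v_5], [v_6], [v_7]
  1-simplices (24): (24 of them)
  2-simplices (16): (16 of them)

Hence C_0 ≅ Z^8, C_1 ≅ Z^24, C_2 ≅ Z^16.

∂_1: C_1 → C_0 sends each edge [p,q] (with p < q) to q − p.
The resulting 8×24 matrix has rank 7, and its Smith normal form has invariant factors (1,1,1,1,1,1,1).

Boundary ∂_2: C_2 → C_1 acts by ∂[p,q,r] = [q,r] − [p,r] + [p,q]. For instance
  ∂[v_2,v_4,v_6] = [v_4,v_6] − [v_2,v_6] + [v_2,v_4],
  ∂[v_3,v_4,v_5] = [v_4,v_5] − [v_3,v_5] + [v_3,v_4].
As a 24×16 matrix over Z this has rank 15, with invariant factors (1,1,1,1,1,1,1,1,1,1,1,1,1,1,1).

Now H_k = ker ∂_k / im ∂_{k+1}, so:

  H_0: rank C_0 − rank ∂_1 = 8 − 7 = 1, and the invariant factors of ∂_1 are all 1, so H_0 = Z.
  H_1: rank ker ∂_1 − rank ∂_2 = (24 − 7) − 15 = 2, and the invariant factors of ∂_2 are all 1, so H_1 = Z^2.
  H_2: rank ker ∂_2 − rank ∂_3 = (16 − 15) − 0 = 1, and there is no ∂_3, so H_2 = Z.

Hence the Betti numbers are b_0 = 1, b_1 = 2, b_2 = 1.

b_0 = 1, b_1 = 2, b_2 = 1.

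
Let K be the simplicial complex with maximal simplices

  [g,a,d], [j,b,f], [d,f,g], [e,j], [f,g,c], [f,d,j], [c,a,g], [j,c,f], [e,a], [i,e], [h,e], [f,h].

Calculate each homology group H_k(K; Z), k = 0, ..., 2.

Fix the vertex order a < b < c < d < e < f < g < h < i < j and write every simplex with vertices in increasing order. Then dim K = 2 and the simplices of K are:

  0-simplices (10): a, b, c, d, e, f, g, h, i, j
  1-simplices (18): ac, ad, ae, ag, bf, bj, cf, cg, cj, df, dg, dj, eh, ei, ej, fg, fh, fj
  2-simplices (7): acg, adg, bfj, cfg, cfj, dfg, dfj

Hence C_0 ≅ Z^10, C_1 ≅ Z^18, C_2 ≅ Z^7.

Boundary ∂_1: C_1 → C_0 maps an edge to its endpoints' difference, ∂[p,q] = q − p. For instance
  ∂dg = g − d.
The resulting 10×18 matrix has rank 9, and its Smith normal form has invariant factors (1,1,1,1,1,1,1,1,1).

∂_2: C_2 → C_1 acts by ∂[p,q,r] = [q,r] − [p,r] + [p,q]. For instance
  ∂acg = cg − ag + ac,
  ∂adg = dg − ag + ad.
The 18×7 boundary matrix has rank 7 and Smith normal form diag(1,1,1,1,1,1,1).

Reading off H_k = ker ∂_k / im ∂_{k+1}:

  H_0: rank C_0 − rank ∂_1 = 10 − 9 = 1, and the invariant factors of ∂_1 are all 1, so H_0 = Z.
  H_1: rank ker ∂_1 − rank ∂_2 = (18 − 9) − 7 = 2, and the invariant factors of ∂_2 are all 1, so H_1 = Z^2.
  H_2: rank ker ∂_2 − rank ∂_3 = (7 − 7) − 0 = 0, and there is no ∂_3, so H_2 = 0.

As a check, the Euler characteristic is 10 − 18 + 7 = -1, which agrees with 1 − 2 + 0 = -1.

H_0 = Z,  H_1 = Z^2,  H_2 = 0.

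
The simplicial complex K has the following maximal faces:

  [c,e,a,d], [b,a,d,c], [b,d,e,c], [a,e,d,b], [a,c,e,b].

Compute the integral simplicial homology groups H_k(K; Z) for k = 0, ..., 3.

H_0 ≅ Z,  H_1 = 0,  H_2 = 0,  H_3 ≅ Z.

Fix the vertex order a < b < c < d < e and write every simplex with vertices in increasing order. Then dim K = 3 and the simplices of K are:

  0-simplices (5): a, b, c, d, e
  1-simplices (10): ab, ac, ad, ae, bc, bd, be, cd, ce, de
  2-simplices (10): abc, abd, abe, acd, ace, ade, bcd, bce, bde, cde
  3-simplices (5): abcd, abce, abde, acde, bcde

so the chain groups are C_0 ≅ Z^5, C_1 ≅ Z^10, C_2 ≅ Z^10, C_3 ≅ Z^5.

The boundary map ∂_1: C_1 → C_0 sends each edge [p,q] (with p < q) to q − p.
This gives a 5×10 integer matrix of rank 4; reducing to Smith normal form yields diagonal entries (1,1,1,1).

The boundary map ∂_2: C_2 → C_1 maps a triangle to the signed sum of its edges. For instance
  ∂abc = bc − ac + ab,
  ∂abd = bd − ad + ab.
This gives a 10×10 integer matrix of rank 6; reducing to Smith normal form yields diagonal entries (1,1,1,1,1,1).

∂_3: C_3 → C_2 sends each 3-simplex σ to the alternating sum Σ_i (−1)^i (σ with its i-th vertex removed). For instance
  ∂abce = bce − ace + abe − abc,
  ∂bcde = cde − bde + bce − bcd.
This gives a 10×5 integer matrix of rank 4; reducing to Smith normal form yields diagonal entries (1,1,1,1).

Computing H_k = (kernel of ∂_k) / (image of ∂_{k+1}):

  H_0: rank C_0 − rank ∂_1 = 5 − 4 = 1, and the invariant factors of ∂_1 are all 1, so H_0 ≅ Z.
  H_1: rank ker ∂_1 − rank ∂_2 = (10 − 4) − 6 = 0, and the invariant factors of ∂_2 are all 1, so H_1 ≅ 0.
  H_2: rank ker ∂_2 − rank ∂_3 = (10 − 6) − 4 = 0, and the invariant factors of ∂_3 are all 1, so H_2 ≅ 0.
  H_3: rank ker ∂_3 − rank ∂_4 = (5 − 4) − 0 = 1, and there is no ∂_4, so H_3 ≅ Z.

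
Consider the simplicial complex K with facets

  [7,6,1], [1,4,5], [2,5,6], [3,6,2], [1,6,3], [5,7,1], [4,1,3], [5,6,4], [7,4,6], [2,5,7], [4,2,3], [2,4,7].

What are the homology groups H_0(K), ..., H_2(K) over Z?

H_0 = Z,  H_1 = Z/2,  H_2 = 0.

Take the total order 1 < 2 < 3 < 4 < 5 < 6 < 7 on the vertex set. Then K (dimension 2) consists of the simplices:

  0-simplices (7): [1], [2], [3], [4], [5], [6], [7]
  1-simplices (18): [1,3], [1,4], [1,5], [1,6], [1,7], [2,3], [2,4], [2,5], [2,6], [2,7], [3,4], [3,6], [4,5], [4,6], [4,7], [5,6], [5,7], [6,7]
  2-simplices (12): [1,3,4], [1,3,6], [1,4,5], [1,5,7], [1,6,7], [2,3,4], [2,3,6], [2,4,7], [2,5,6], [2,5,7], [4,5,6], [4,6,7]

giving chain groups C_0 ≅ Z^7, C_1 ≅ Z^18, C_2 ≅ Z^12.

The boundary map ∂_1: C_1 → C_0 maps an edge to its endpoints' difference, ∂[p,q] = q − p. For instance
  ∂[1,7] = [7] − [1].
The 7×18 boundary matrix has rank 6 and Smith normal form diag(1,1,1,1,1,1).

∂_2: C_2 → C_1 sends each 2-simplex [p,q,r] to [q,r] − [p,r] + [p,q]. For instance
  ∂[1,6,7] = [6,7] − [1,7] + [1,6],
  ∂[1,3,6] = [3,6] − [1,6] + [1,3].
As a 18×12 matrix over Z this has rank 12, with invariant factors (1,1,1,1,1,1,1,1,1,1,1,2).

From H_k ≅ ker(∂_k) / im(∂_{k+1}) we obtain:

  H_0: rank C_0 − rank ∂_1 = 7 − 6 = 1, and the invariant factors of ∂_1 are all 1, so H_0 ≅ Z.
  H_1: rank ker ∂_1 − rank ∂_2 = (18 − 6) − 12 = 0, and ∂_2 has invariant factor 2 > 1, so H_1 ≅ Z/2.
  H_2: rank ker ∂_2 − rank ∂_3 = (12 − 12) − 0 = 0, and there is no ∂_3, so H_2 ≅ 0.

As a check, the Euler characteristic is 7 − 18 + 12 = 1, which agrees with 1 − 0 + 0 = 1.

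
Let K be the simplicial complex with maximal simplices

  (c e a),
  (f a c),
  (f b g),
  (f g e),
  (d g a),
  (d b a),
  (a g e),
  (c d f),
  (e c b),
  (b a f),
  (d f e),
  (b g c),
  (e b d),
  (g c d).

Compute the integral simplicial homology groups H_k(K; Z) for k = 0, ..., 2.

Fix the vertex order a < b < c < d < e < f < g and write every simplex with vertices in increasing order. Then dim K = 2 and the simplices of K are:

  0-simplices (7): a, b, c, d, e, f, g
  1-simplices (21): ab, ac, ad, ae, af, ag, bc, bd, be, bf, bg, cd, ce, cf, cg, de, df, dg, ef, eg, fg
  2-simplices (14): abd, abf, ace, acf, adg, aeg, bce, bcg, bde, bfg, cdf, cdg, def, efg

Hence C_0 ≅ Z^7, C_1 ≅ Z^21, C_2 ≅ Z^14.

∂_1: C_1 → C_0 is given by ∂[p,q] = [q] − [p]. For instance
  ∂dg = g − d.
The 7×21 boundary matrix has rank 6 and Smith normal form diag(1,1,1,1,1,1).

The boundary map ∂_2: C_2 → C_1 acts by ∂[p,q,r] = [q,r] − [p,r] + [p,q]. For instance
  ∂bfg = fg − bg + bf,
  ∂cdg = dg − cg + cd.
The 21×14 boundary matrix has rank 13 and Smith normal form diag(1,1,1,1,1,1,1,1,1,1,1,1,1).

Computing H_k = (kernel of ∂_k) / (image of ∂_{k+1}):

  H_0: rank C_0 − rank ∂_1 = 7 − 6 = 1, and the invariant factors of ∂_1 are all 1, so H_0 ≅ Z.
  H_1: rank ker ∂_1 − rank ∂_2 = (21 − 6) − 13 = 2, and the invariant factors of ∂_2 are all 1, so H_1 ≅ Z^2.
  H_2: rank ker ∂_2 − rank ∂_3 = (14 − 13) − 0 = 1, and there is no ∂_3, so H_2 ≅ Z.

(K is a triangulation of the torus T^2.)

H_0 = Z,  H_1 = Z^2,  H_2 = Z.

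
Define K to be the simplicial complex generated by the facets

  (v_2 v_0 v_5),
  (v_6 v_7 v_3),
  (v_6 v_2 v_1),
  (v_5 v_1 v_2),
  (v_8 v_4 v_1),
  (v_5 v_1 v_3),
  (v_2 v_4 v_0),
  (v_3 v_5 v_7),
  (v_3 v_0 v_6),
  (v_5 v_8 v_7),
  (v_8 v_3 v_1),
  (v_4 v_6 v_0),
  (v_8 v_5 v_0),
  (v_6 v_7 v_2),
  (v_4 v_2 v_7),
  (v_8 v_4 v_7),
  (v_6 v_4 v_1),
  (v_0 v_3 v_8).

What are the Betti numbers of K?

b_0 = 1, b_1 = 1, b_2 = 0.

We work with the vertex ordering v_0 < v_1 < v_2 < v_3 < v_4 < v_5 < v_6 < v_7 < v_8. The simplices of K, each written with vertices in increasing order, are:

  0-simplices (9): [v_0], [v_1], [v_2], [v_3], [v_4], [v_5], [v_6], [v_7], [v_8]
  1-simplices (27): (27 of them)
  2-simplices (18): (18 of them)

so the chain groups are C_0 ≅ Z^9, C_1 ≅ Z^27, C_2 ≅ Z^18.

Boundary ∂_1: C_1 → C_0 is given by ∂[p,q] = [q] − [p]. For instance
  ∂[v_5,v_8] = [v_8] − [v_5].
The 9×27 boundary matrix has rank 8 and Smith normal form diag(1,1,1,1,1,1,1,1).

The boundary map ∂_2: C_2 → C_1 sends each 2-simplex [p,q,r] to [q,r] − [p,r] + [p,q]. For instance
  ∂[v_2,v_4,v_7] = [v_4,v_7] − [v_2,v_7] + [v_2,v_4],
  ∂[v_4,v_7,v_8] = [v_7,v_8] − [v_4,v_8] + [v_4,v_7].
This gives a 27×18 integer matrix of rank 18; reducing to Smith normal form yields diagonal entries (1,1,1,1,1,1,1,1,1,1,1,1,1,1,1,1,1,2).

From H_k ≅ ker(∂_k) / im(∂_{k+1}) we obtain:

  H_0: rank C_0 − rank ∂_1 = 9 − 8 = 1, and the invariant factors of ∂_1 are all 1, so H_0 ≅ Z.
  H_1: rank ker ∂_1 − rank ∂_2 = (27 − 8) − 18 = 1, and ∂_2 has invariant factor 2 > 1, so H_1 ≅ Z ⊕ Z_2.
  H_2: rank ker ∂_2 − rank ∂_3 = (18 − 18) − 0 = 0, and there is no ∂_3, so H_2 ≅ 0.

Hence the Betti numbers are b_0 = 1, b_1 = 1, b_2 = 0.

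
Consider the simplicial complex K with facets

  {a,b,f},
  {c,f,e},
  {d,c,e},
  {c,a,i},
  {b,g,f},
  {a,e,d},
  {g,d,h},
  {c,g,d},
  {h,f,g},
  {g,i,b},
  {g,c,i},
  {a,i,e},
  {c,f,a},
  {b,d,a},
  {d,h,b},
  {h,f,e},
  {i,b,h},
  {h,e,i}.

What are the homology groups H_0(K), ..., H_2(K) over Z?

H_0 = Z,  H_1 = Z ⊕ Z/2Z,  H_2 = 0.

Fix the vertex order a < b < c < d < e < f < g < h < i and write every simplex with vertices in increasing order. Then dim K = 2 and the simplices of K are:

  0-simplices (9): a, b, c, d, e, f, g, h, i
  1-simplices (27): ab, ac, ad, ae, af, ai, bd, bf, bg, bh, bi, cd, ce, cf, cg, ci, de, dg, dh, ef, eh, ei, fg, fh, gh, gi, hi
  2-simplices (18): abd, abf, acf, aci, ade, aei, bdh, bfg, bgi, bhi, cde, cdg, cef, cgi, dgh, efh, ehi, fgh

Hence C_0 ≅ Z^9, C_1 ≅ Z^27, C_2 ≅ Z^18.

The boundary map ∂_1: C_1 → C_0 is given by ∂[p,q] = [q] − [p]. For instance
  ∂af = f − a.
The resulting 9×27 matrix has rank 8, and its Smith normal form has invariant factors (1,1,1,1,1,1,1,1).

∂_2: C_2 → C_1 sends each 2-simplex [p,q,r] to [q,r] − [p,r] + [p,q]. For instance
  ∂bdh = dh − bh + bd,
  ∂bfg = fg − bg + bf.
The resulting 27×18 matrix has rank 18, and its Smith normal form has invariant factors (1,1,1,1,1,1,1,1,1,1,1,1,1,1,1,1,1,2).

Computing H_k = (kernel of ∂_k) / (image of ∂_{k+1}):

  H_0: rank C_0 − rank ∂_1 = 9 − 8 = 1, and the invariant factors of ∂_1 are all 1, so H_0 ≅ Z.
  H_1: rank ker ∂_1 − rank ∂_2 = (27 − 8) − 18 = 1, and ∂_2 has invariant factor 2 > 1, so H_1 ≅ Z ⊕ Z/2Z.
  H_2: rank ker ∂_2 − rank ∂_3 = (18 − 18) − 0 = 0, and there is no ∂_3, so H_2 ≅ 0.

As a check, the Euler characteristic is 9 − 27 + 18 = 0, which agrees with 1 − 1 + 0 = 0.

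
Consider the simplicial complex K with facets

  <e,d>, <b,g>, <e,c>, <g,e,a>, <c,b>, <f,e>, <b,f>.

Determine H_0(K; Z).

Fix the vertex order a < b < c < d < e < f < g and write every simplex with vertices in increasing order. Then dim K = 2 and the simplices of K are:

  0-simplices (7): a, b, c, d, e, f, g
  1-simplices (9): ae, ag, bc, bf, bg, ce, de, ef, eg
  2-simplices (1): aeg

giving chain groups C_0 ≅ Z^7, C_1 ≅ Z^9, C_2 ≅ Z^1.

∂_1: C_1 → C_0 is given by ∂[p,q] = [q] − [p]. For instance
  ∂ce = e − c.
The 7×9 boundary matrix has rank 6 and Smith normal form diag(1,1,1,1,1,1).

Boundary ∂_2: C_2 → C_1 maps a triangle to the signed sum of its edges. For instance
  ∂aeg = eg − ag + ae.
As a 9×1 matrix over Z this has rank 1, with invariant factors (1).

Reading off H_k = ker ∂_k / im ∂_{k+1}:

  H_0: rank C_0 − rank ∂_1 = 7 − 6 = 1, and the invariant factors of ∂_1 are all 1, so H_0 ≅ Z.

H_0 ≅ Z.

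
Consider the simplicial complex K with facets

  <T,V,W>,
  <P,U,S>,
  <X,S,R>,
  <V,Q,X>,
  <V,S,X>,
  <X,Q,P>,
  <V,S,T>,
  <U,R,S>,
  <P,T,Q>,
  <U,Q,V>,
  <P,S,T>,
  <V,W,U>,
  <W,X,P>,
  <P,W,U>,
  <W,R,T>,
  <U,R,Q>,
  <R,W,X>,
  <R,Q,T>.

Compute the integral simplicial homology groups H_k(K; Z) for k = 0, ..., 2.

H_0 ≅ Z,  H_1 ≅ Z^2,  H_2 ≅ Z.

Take the total order P < Q < R < S < T < U < V < W < X on the vertex set. Then K (dimension 2) consists of the simplices:

  0-simplices (9): P, Q, R, S, T, U, V, W, X
  1-simplices (27): PQ, PS, PT, PU, PW, PX, QR, QT, QU, QV, QX, RS, RT, RU, RW, RX, ST, SU, SV, SX, TV, TW, UV, UW, VW, VX, WX
  2-simplices (18): PQT, PQX, PST, PSU, PUW, PWX, QRT, QRU, QUV, QVX, RSU, RSX, RTW, RWX, STV, SVX, TVW, UVW

Hence C_0 ≅ Z^9, C_1 ≅ Z^27, C_2 ≅ Z^18.

The boundary map ∂_1: C_1 → C_0 maps an edge to its endpoints' difference, ∂[p,q] = q − p. For instance
  ∂QR = R − Q.
The resulting 9×27 matrix has rank 8, and its Smith normal form has invariant factors (1,1,1,1,1,1,1,1).

The boundary map ∂_2: C_2 → C_1 maps a triangle to the signed sum of its edges. For instance
  ∂SVX = VX − SX + SV,
  ∂QRT = RT − QT + QR.
The resulting 27×18 matrix has rank 17, and its Smith normal form has invariant factors (1,1,1,1,1,1,1,1,1,1,1,1,1,1,1,1,1).

Now H_k = ker ∂_k / im ∂_{k+1}, so:

  H_0: rank C_0 − rank ∂_1 = 9 − 8 = 1, and the invariant factors of ∂_1 are all 1, so H_0 ≅ Z.
  H_1: rank ker ∂_1 − rank ∂_2 = (27 − 8) − 17 = 2, and the invariant factors of ∂_2 are all 1, so H_1 ≅ Z^2.
  H_2: rank ker ∂_2 − rank ∂_3 = (18 − 17) − 0 = 1, and there is no ∂_3, so H_2 ≅ Z.

As a check, the Euler characteristic is 9 − 27 + 18 = 0, which agrees with 1 − 2 + 1 = 0.
(K is a triangulation of the torus T^2.)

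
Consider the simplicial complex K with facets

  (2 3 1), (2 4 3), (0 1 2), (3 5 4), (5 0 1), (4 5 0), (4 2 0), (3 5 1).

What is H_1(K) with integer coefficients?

K has 6 vertices, 12 edges, 8 triangles.
rank ∂_1 = 5, rank ∂_2 = 7 ⇒ b_1 = 12 − 5 − 7 = 0; all invariant factors of ∂_2 are 1 so no torsion. So H_1 = 0.

H_1 = 0.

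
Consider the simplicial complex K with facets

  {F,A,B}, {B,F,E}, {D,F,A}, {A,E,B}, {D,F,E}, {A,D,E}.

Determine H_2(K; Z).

Order the vertices as A < B < D < E < F. Listing each simplex with vertices in this order, K has dimension 2 with simplices:

  0-simplices (5): A, B, D, E, F
  1-simplices (9): AB, AD, AE, AF, BE, BF, DE, DF, EF
  2-simplices (6): ABE, ABF, ADE, ADF, BEF, DEF

Hence C_0 ≅ Z^5, C_1 ≅ Z^9, C_2 ≅ Z^6.

∂_1: C_1 → C_0 maps an edge to its endpoints' difference, ∂[p,q] = q − p. For instance
  ∂EF = F − E.
As a 5×9 matrix over Z this has rank 4, with invariant factors (1,1,1,1).

Boundary ∂_2: C_2 → C_1 acts by ∂[p,q,r] = [q,r] − [p,r] + [p,q]. For instance
  ∂ABF = BF − AF + AB,
  ∂ADF = DF − AF + AD.
As a 9×6 matrix over Z this has rank 5, with invariant factors (1,1,1,1,1).

Computing H_k = (kernel of ∂_k) / (image of ∂_{k+1}):

  H_2: rank ker ∂_2 − rank ∂_3 = (6 − 5) − 0 = 1, and there is no ∂_3, so H_2 ≅ Z.

H_2 = Z.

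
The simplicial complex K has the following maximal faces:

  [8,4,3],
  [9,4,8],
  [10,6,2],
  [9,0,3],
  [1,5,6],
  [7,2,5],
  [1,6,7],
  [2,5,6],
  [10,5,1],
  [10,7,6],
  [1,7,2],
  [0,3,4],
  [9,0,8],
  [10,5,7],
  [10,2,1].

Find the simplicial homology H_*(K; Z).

Order the vertices as 0 < 1 < 2 < 3 < 4 < 5 < 6 < 7 < 8 < 9 < 10. Listing each simplex with vertices in this order, K has dimension 2 with simplices:

  0-simplices (11): [0], [1], [2], [3], [4], [5], [6], [7], [8], [9], [10]
  1-simplices (25): (25 of them)
  2-simplices (15): [0,3,4], [0,3,9], [0,8,9], [1,2,7], [1,2,10], [1,5,6], [1,5,10], [1,6,7], [2,5,6], [2,5,7], [2,6,10], [3,4,8], [4,8,9], [5,7,10], [6,7,10]

so the chain groups are C_0 ≅ Z^11, C_1 ≅ Z^25, C_2 ≅ Z^15.

The boundary map ∂_1: C_1 → C_0 sends each edge [p,q] (with p < q) to q − p. For instance
  ∂[3,8] = [8] − [3].
This gives a 11×25 integer matrix of rank 9; reducing to Smith normal form yields diagonal entries (1,1,1,1,1,1,1,1,1).

Boundary ∂_2: C_2 → C_1 acts by ∂[p,q,r] = [q,r] − [p,r] + [p,q]. For instance
  ∂[1,5,10] = [5,10] − [1,10] + [1,5],
  ∂[4,8,9] = [8,9] − [4,9] + [4,8].
As a 25×15 matrix over Z this has rank 15, with invariant factors (1,1,1,1,1,1,1,1,1,1,1,1,1,1,2).

Reading off H_k = ker ∂_k / im ∂_{k+1}:

  H_0: rank C_0 − rank ∂_1 = 11 − 9 = 2, and the invariant factors of ∂_1 are all 1, so H_0 = Z^2.
  H_1: rank ker ∂_1 − rank ∂_2 = (25 − 9) − 15 = 1, and ∂_2 has invariant factor 2 > 1, so H_1 = Z ⊕ Z/2.
  H_2: rank ker ∂_2 − rank ∂_3 = (15 − 15) − 0 = 0, and there is no ∂_3, so H_2 = 0.

(K is a triangulation of the disjoint union of the Möbius band and the real projective plane RP^2.)

H_0 = Z^2,  H_1 = Z ⊕ Z/2,  H_2 = 0.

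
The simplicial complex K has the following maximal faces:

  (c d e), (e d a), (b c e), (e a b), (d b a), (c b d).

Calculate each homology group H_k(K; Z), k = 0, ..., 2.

H_0 ≅ Z,  H_1 = 0,  H_2 ≅ Z.

Fix the vertex order a < b < c < d < e and write every simplex with vertices in increasing order. Then dim K = 2 and the simplices of K are:

  0-simplices (5): a, b, c, d, e
  1-simplices (9): ab, ad, ae, bc, bd, be, cd, ce, de
  2-simplices (6): abd, abe, ade, bcd, bce, cde

so the chain groups are C_0 ≅ Z^5, C_1 ≅ Z^9, C_2 ≅ Z^6.

∂_1: C_1 → C_0 maps an edge to its endpoints' difference, ∂[p,q] = q − p.
The 5×9 boundary matrix has rank 4 and Smith normal form diag(1,1,1,1).

∂_2: C_2 → C_1 sends each 2-simplex [p,q,r] to [q,r] − [p,r] + [p,q]. For instance
  ∂abd = bd − ad + ab,
  ∂bce = ce − be + bc.
The 9×6 boundary matrix has rank 5 and Smith normal form diag(1,1,1,1,1).

Reading off H_k = ker ∂_k / im ∂_{k+1}:

  H_0: rank C_0 − rank ∂_1 = 5 − 4 = 1, and the invariant factors of ∂_1 are all 1, so H_0 = Z.
  H_1: rank ker ∂_1 − rank ∂_2 = (9 − 4) − 5 = 0, and the invariant factors of ∂_2 are all 1, so H_1 = 0.
  H_2: rank ker ∂_2 − rank ∂_3 = (6 − 5) − 0 = 1, and there is no ∂_3, so H_2 = Z.

As a check, the Euler characteristic is 5 − 9 + 6 = 2, which agrees with 1 − 0 + 1 = 2.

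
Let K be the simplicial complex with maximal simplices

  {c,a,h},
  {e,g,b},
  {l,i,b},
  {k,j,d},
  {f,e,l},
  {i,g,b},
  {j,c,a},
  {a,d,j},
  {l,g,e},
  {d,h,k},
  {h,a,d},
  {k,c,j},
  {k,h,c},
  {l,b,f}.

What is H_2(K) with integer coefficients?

Order the vertices as a < b < c < d < e < f < g < h < i < j < k < l. Listing each simplex with vertices in this order, K has dimension 2 with simplices:

  0-simplices (12): a, b, c, d, e, f, g, h, i, j, k, l
  1-simplices (24): ac, ad, ah, aj, be, bf, bg, bi, bl, ch, cj, ck, dh, dj, dk, ef, eg, el, fl, gi, gl, hk, il, jk
  2-simplices (14): ach, acj, adh, adj, beg, bfl, bgi, bil, chk, cjk, dhk, djk, efl, egl

Hence C_0 ≅ Z^12, C_1 ≅ Z^24, C_2 ≅ Z^14.

Boundary ∂_1: C_1 → C_0 maps an edge to its endpoints' difference, ∂[p,q] = q − p. For instance
  ∂dh = h − d.
The resulting 12×24 matrix has rank 10, and its Smith normal form has invariant factors (1,1,1,1,1,1,1,1,1,1).

Boundary ∂_2: C_2 → C_1 acts by ∂[p,q,r] = [q,r] − [p,r] + [p,q]. For instance
  ∂ach = ch − ah + ac,
  ∂chk = hk − ck + ch.
As a 24×14 matrix over Z this has rank 13, with invariant factors (1,1,1,1,1,1,1,1,1,1,1,1,1).

Now H_k = ker ∂_k / im ∂_{k+1}, so:

  H_2: rank ker ∂_2 − rank ∂_3 = (14 − 13) − 0 = 1, and there is no ∂_3, so H_2 ≅ Z.

H_2 = Z.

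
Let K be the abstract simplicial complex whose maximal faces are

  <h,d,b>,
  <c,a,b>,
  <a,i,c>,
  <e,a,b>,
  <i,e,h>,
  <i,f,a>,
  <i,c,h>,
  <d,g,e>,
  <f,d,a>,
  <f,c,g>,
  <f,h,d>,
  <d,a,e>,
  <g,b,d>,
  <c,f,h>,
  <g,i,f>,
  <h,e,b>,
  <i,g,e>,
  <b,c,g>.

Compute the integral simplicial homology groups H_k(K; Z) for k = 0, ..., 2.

Take the total order a < b < c < d < e < f < g < h < i on the vertex set. Then K (dimension 2) consists of the simplices:

  0-simplices (9): a, b, c, d, e, f, g, h, i
  1-simplices (27): ab, ac, ad, ae, af, ai, bc, bd, be, bg, bh, cf, cg, ch, ci, de, df, dg, dh, eg, eh, ei, fg, fh, fi, gi, hi
  2-simplices (18): abc, abe, aci, ade, adf, afi, bcg, bdg, bdh, beh, cfg, cfh, chi, deg, dfh, egi, ehi, fgi

giving chain groups C_0 ≅ Z^9, C_1 ≅ Z^27, C_2 ≅ Z^18.

The boundary map ∂_1: C_1 → C_0 sends each edge [p,q] (with p < q) to q − p.
The resulting 9×27 matrix has rank 8, and its Smith normal form has invariant factors (1,1,1,1,1,1,1,1).

∂_2: C_2 → C_1 acts by ∂[p,q,r] = [q,r] − [p,r] + [p,q]. For instance
  ∂ehi = hi − ei + eh,
  ∂abe = be − ae + ab.
The 27×18 boundary matrix has rank 18 and Smith normal form diag(1,1,1,1,1,1,1,1,1,1,1,1,1,1,1,1,1,2).

From H_k ≅ ker(∂_k) / im(∂_{k+1}) we obtain:

  H_0: rank C_0 − rank ∂_1 = 9 − 8 = 1, and the invariant factors of ∂_1 are all 1, so H_0 ≅ Z.
  H_1: rank ker ∂_1 − rank ∂_2 = (27 − 8) − 18 = 1, and ∂_2 has invariant factor 2 > 1, so H_1 ≅ Z ⊕ Z_2.
  H_2: rank ker ∂_2 − rank ∂_3 = (18 − 18) − 0 = 0, and there is no ∂_3, so H_2 ≅ 0.

H_0 ≅ Z,  H_1 ≅ Z ⊕ Z_2,  H_2 = 0.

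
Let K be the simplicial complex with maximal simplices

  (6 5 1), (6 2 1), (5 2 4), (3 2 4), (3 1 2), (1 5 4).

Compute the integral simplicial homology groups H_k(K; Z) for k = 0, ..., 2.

H_0 = Z,  H_1 = Z,  H_2 = 0.

K has 6 vertices, 12 edges, 6 triangles.
rank ∂_0 = 0, rank ∂_1 = 5 ⇒ b_0 = 6 − 0 − 5 = 1; all invariant factors of ∂_1 are 1 so no torsion. So H_0 = Z.
rank ∂_1 = 5, rank ∂_2 = 6 ⇒ b_1 = 12 − 5 − 6 = 1; all invariant factors of ∂_2 are 1 so no torsion. So H_1 = Z.
rank ∂_2 = 6, rank ∂_3 = 0 ⇒ b_2 = 6 − 6 − 0 = 0. So H_2 = 0.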